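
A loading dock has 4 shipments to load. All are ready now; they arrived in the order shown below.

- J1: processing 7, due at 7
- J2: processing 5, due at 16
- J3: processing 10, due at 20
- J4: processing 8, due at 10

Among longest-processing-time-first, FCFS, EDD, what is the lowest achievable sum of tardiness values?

19

LPT (decreasing processing time): J3 J4 J1 J2.
J3: 0→10, due 20, tardiness 0
J4: 10→18, due 10, tardiness 8
J1: 18→25, due 7, tardiness 18
J2: 25→30, due 16, tardiness 14
Sum = 0+8+18+14 = 40.
FIFO (arrival order): J1 J2 J3 J4.
J1: 0→7, due 7, tardiness 0
J2: 7→12, due 16, tardiness 0
J3: 12→22, due 20, tardiness 2
J4: 22→30, due 10, tardiness 20
Sum = 0+0+2+20 = 22.
EDD (increasing due date): J1 J4 J2 J3.
J1: 0→7, due 7, tardiness 0
J4: 7→15, due 10, tardiness 5
J2: 15→20, due 16, tardiness 4
J3: 20→30, due 20, tardiness 10
Sum = 0+5+4+10 = 19.
LPT 40, FIFO 22, EDD 19 → minimum 19.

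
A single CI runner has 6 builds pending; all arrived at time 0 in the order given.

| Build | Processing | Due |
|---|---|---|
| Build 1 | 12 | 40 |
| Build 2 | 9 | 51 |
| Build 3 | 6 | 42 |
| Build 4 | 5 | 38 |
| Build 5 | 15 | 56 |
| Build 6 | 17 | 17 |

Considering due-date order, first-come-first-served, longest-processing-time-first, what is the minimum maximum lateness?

8

EDD (increasing due date): Build 6 Build 4 Build 1 Build 3 Build 2 Build 5.
Build 6: 0→17, due 17, lateness 0
Build 4: 17→22, due 38, lateness -16
Build 1: 22→34, due 40, lateness -6
Build 3: 34→40, due 42, lateness -2
Build 2: 40→49, due 51, lateness -2
Build 5: 49→64, due 56, lateness 8
Maximum = 8.
FIFO (arrival order): Build 1 Build 2 Build 3 Build 4 Build 5 Build 6.
Build 1: 0→12, due 40, lateness -28
Build 2: 12→21, due 51, lateness -30
Build 3: 21→27, due 42, lateness -15
Build 4: 27→32, due 38, lateness -6
Build 5: 32→47, due 56, lateness -9
Build 6: 47→64, due 17, lateness 47
Maximum = 47.
LPT (decreasing processing time): Build 6 Build 5 Build 1 Build 2 Build 3 Build 4.
Build 6: 0→17, due 17, lateness 0
Build 5: 17→32, due 56, lateness -24
Build 1: 32→44, due 40, lateness 4
Build 2: 44→53, due 51, lateness 2
Build 3: 53→59, due 42, lateness 17
Build 4: 59→64, due 38, lateness 26
Maximum = 26.
EDD 8, FIFO 47, LPT 26 → minimum 8.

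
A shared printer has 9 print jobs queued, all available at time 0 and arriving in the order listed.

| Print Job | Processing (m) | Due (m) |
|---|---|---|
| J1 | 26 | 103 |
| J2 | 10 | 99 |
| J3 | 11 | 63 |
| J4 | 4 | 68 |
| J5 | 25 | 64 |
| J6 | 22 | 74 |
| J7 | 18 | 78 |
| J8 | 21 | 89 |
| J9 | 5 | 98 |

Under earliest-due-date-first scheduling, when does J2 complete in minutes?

EDD (increasing due date): J3 J5 J4 J6 J7 J8 J9 J2 J1.
J3: 0→11
J5: 11→36
J4: 36→40
J6: 40→62
J7: 62→80
J8: 80→101
J9: 101→106
J2: 106→116

116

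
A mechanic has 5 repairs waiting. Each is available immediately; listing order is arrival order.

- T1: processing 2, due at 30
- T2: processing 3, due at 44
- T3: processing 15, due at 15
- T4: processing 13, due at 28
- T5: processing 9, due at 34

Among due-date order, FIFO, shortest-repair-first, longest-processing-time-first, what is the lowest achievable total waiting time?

48

EDD (increasing due date): T3 T4 T1 T5 T2.
T3: waits 0, runs 0→15
T4: waits 15, runs 15→28
T1: waits 28, runs 28→30
T5: waits 30, runs 30→39
T2: waits 39, runs 39→42
Sum = 0+15+28+30+39 = 112.
FIFO (arrival order): T1 T2 T3 T4 T5.
T1: waits 0, runs 0→2
T2: waits 2, runs 2→5
T3: waits 5, runs 5→20
T4: waits 20, runs 20→33
T5: waits 33, runs 33→42
Sum = 0+2+5+20+33 = 60.
SPT (increasing processing time): T1 T2 T5 T4 T3.
T1: waits 0, runs 0→2
T2: waits 2, runs 2→5
T5: waits 5, runs 5→14
T4: waits 14, runs 14→27
T3: waits 27, runs 27→42
Sum = 0+2+5+14+27 = 48.
LPT (decreasing processing time): T3 T4 T5 T2 T1.
T3: waits 0, runs 0→15
T4: waits 15, runs 15→28
T5: waits 28, runs 28→37
T2: waits 37, runs 37→40
T1: waits 40, runs 40→42
Sum = 0+15+28+37+40 = 120.
EDD 112, FIFO 60, SPT 48, LPT 120 → minimum 48.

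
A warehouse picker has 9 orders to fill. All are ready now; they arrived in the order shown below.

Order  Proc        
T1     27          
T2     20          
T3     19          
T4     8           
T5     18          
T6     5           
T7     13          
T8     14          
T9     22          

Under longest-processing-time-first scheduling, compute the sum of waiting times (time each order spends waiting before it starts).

LPT (decreasing processing time): T1 T9 T2 T3 T5 T8 T7 T4 T6.
T1: waits 0, runs 0→27
T9: waits 27, runs 27→49
T2: waits 49, runs 49→69
T3: waits 69, runs 69→88
T5: waits 88, runs 88→106
T8: waits 106, runs 106→120
T7: waits 120, runs 120→133
T4: waits 133, runs 133→141
T6: waits 141, runs 141→146
Sum = 0+27+49+69+88+106+120+133+141 = 733.

733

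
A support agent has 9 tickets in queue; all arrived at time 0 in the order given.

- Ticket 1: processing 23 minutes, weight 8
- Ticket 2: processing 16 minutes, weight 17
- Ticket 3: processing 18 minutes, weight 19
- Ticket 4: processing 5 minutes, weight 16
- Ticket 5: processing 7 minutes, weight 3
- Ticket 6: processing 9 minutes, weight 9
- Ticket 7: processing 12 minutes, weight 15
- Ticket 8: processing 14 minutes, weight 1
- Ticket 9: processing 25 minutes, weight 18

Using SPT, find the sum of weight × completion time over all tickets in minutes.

6611

SPT (increasing processing time): Ticket 4 Ticket 5 Ticket 6 Ticket 7 Ticket 8 Ticket 2 Ticket 3 Ticket 1 Ticket 9.
Ticket 4: finishes 5, weight 16, w·C = 80
Ticket 5: finishes 12, weight 3, w·C = 36
Ticket 6: finishes 21, weight 9, w·C = 189
Ticket 7: finishes 33, weight 15, w·C = 495
Ticket 8: finishes 47, weight 1, w·C = 47
Ticket 2: finishes 63, weight 17, w·C = 1071
Ticket 3: finishes 81, weight 19, w·C = 1539
Ticket 1: finishes 104, weight 8, w·C = 832
Ticket 9: finishes 129, weight 18, w·C = 2322
Sum = 80+36+189+495+47+1071+1539+832+2322 = 6611.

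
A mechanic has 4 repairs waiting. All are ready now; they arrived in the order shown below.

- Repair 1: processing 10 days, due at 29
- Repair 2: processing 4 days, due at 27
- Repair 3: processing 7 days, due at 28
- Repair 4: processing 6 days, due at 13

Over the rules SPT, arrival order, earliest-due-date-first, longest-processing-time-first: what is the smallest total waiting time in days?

SPT (increasing processing time): Repair 2 Repair 4 Repair 3 Repair 1.
Repair 2: waits 0, runs 0→4
Repair 4: waits 4, runs 4→10
Repair 3: waits 10, runs 10→17
Repair 1: waits 17, runs 17→27
Sum = 0+4+10+17 = 31.
FIFO (arrival order): Repair 1 Repair 2 Repair 3 Repair 4.
Repair 1: waits 0, runs 0→10
Repair 2: waits 10, runs 10→14
Repair 3: waits 14, runs 14→21
Repair 4: waits 21, runs 21→27
Sum = 0+10+14+21 = 45.
EDD (increasing due date): Repair 4 Repair 2 Repair 3 Repair 1.
Repair 4: waits 0, runs 0→6
Repair 2: waits 6, runs 6→10
Repair 3: waits 10, runs 10→17
Repair 1: waits 17, runs 17→27
Sum = 0+6+10+17 = 33.
LPT (decreasing processing time): Repair 1 Repair 3 Repair 4 Repair 2.
Repair 1: waits 0, runs 0→10
Repair 3: waits 10, runs 10→17
Repair 4: waits 17, runs 17→23
Repair 2: waits 23, runs 23→27
Sum = 0+10+17+23 = 50.
SPT 31, FIFO 45, EDD 33, LPT 50 → minimum 31.

31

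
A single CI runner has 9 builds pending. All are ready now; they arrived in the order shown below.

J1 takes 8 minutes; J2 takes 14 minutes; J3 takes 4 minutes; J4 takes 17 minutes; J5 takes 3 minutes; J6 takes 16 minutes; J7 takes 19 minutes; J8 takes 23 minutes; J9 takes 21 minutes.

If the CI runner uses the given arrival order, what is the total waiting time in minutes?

392

FIFO (arrival order): J1 J2 J3 J4 J5 J6 J7 J8 J9.
J1: waits 0, runs 0→8
J2: waits 8, runs 8→22
J3: waits 22, runs 22→26
J4: waits 26, runs 26→43
J5: waits 43, runs 43→46
J6: waits 46, runs 46→62
J7: waits 62, runs 62→81
J8: waits 81, runs 81→104
J9: waits 104, runs 104→125
Sum = 0+8+22+26+43+46+62+81+104 = 392.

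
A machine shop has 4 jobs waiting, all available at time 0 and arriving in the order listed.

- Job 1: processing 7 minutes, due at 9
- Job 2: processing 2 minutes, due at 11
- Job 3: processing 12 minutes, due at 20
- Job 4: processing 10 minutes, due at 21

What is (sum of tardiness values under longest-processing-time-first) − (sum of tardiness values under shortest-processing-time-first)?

LPT (decreasing processing time): Job 3 Job 4 Job 1 Job 2.
Job 3: 0→12, due 20, tardiness 0
Job 4: 12→22, due 21, tardiness 1
Job 1: 22→29, due 9, tardiness 20
Job 2: 29→31, due 11, tardiness 20
Sum = 0+1+20+20 = 41.
SPT (increasing processing time): Job 2 Job 1 Job 4 Job 3.
Job 2: 0→2, due 11, tardiness 0
Job 1: 2→9, due 9, tardiness 0
Job 4: 9→19, due 21, tardiness 0
Job 3: 19→31, due 20, tardiness 11
Sum = 0+0+0+11 = 11.
Difference = 41 − 11 = 30.

30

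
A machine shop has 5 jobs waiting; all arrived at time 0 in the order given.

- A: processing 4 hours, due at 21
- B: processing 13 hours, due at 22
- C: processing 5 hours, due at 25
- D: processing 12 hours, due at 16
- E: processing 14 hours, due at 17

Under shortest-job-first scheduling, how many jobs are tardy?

SPT (increasing processing time): A C D B E.
A: 0→4, due 21, tardiness 0
C: 4→9, due 25, tardiness 0
D: 9→21, due 16, tardiness 5
B: 21→34, due 22, tardiness 12
E: 34→48, due 17, tardiness 31
Late jobs: 3.

3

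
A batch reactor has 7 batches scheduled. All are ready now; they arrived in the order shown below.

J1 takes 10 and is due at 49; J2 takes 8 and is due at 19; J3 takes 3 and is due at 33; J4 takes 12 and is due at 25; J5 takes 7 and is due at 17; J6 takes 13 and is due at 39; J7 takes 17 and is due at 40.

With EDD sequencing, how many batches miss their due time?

EDD (increasing due date): J5 J2 J4 J3 J6 J7 J1.
J5: 0→7, due 17, tardiness 0
J2: 7→15, due 19, tardiness 0
J4: 15→27, due 25, tardiness 2
J3: 27→30, due 33, tardiness 0
J6: 30→43, due 39, tardiness 4
J7: 43→60, due 40, tardiness 20
J1: 60→70, due 49, tardiness 21
Late batches: 4.

4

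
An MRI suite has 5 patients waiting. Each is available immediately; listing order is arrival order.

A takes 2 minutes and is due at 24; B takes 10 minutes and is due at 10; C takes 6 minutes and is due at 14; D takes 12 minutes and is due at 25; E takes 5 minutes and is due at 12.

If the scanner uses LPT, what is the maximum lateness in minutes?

LPT (decreasing processing time): D B C E A.
D: 0→12, due 25, lateness -13
B: 12→22, due 10, lateness 12
C: 22→28, due 14, lateness 14
E: 28→33, due 12, lateness 21
A: 33→35, due 24, lateness 11
Maximum = 21.

21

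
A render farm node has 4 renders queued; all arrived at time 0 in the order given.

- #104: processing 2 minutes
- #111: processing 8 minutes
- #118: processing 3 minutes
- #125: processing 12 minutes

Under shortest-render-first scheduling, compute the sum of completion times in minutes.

45

SPT (increasing processing time): #104 #118 #111 #125.
#104: 0→2
#118: 2→5
#111: 5→13
#125: 13→25
Sum = 2+5+13+25 = 45.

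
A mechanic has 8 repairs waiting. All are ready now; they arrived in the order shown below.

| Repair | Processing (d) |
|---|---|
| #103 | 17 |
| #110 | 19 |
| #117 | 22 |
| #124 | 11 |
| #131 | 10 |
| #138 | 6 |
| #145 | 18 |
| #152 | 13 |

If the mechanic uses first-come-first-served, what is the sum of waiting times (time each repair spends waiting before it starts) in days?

447

FIFO (arrival order): #103 #110 #117 #124 #131 #138 #145 #152.
#103: waits 0, runs 0→17
#110: waits 17, runs 17→36
#117: waits 36, runs 36→58
#124: waits 58, runs 58→69
#131: waits 69, runs 69→79
#138: waits 79, runs 79→85
#145: waits 85, runs 85→103
#152: waits 103, runs 103→116
Sum = 0+17+36+58+69+79+85+103 = 447.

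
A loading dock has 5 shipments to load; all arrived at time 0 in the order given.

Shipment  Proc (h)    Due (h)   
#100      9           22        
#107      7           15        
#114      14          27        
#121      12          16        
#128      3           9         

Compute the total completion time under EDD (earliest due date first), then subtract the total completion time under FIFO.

-31

EDD (increasing due date): #128 #107 #121 #100 #114.
#128: 0→3
#107: 3→10
#121: 10→22
#100: 22→31
#114: 31→45
Sum = 3+10+22+31+45 = 111.
FIFO (arrival order): #100 #107 #114 #121 #128.
#100: 0→9
#107: 9→16
#114: 16→30
#121: 30→42
#128: 42→45
Sum = 9+16+30+42+45 = 142.
Difference = 111 − 142 = -31.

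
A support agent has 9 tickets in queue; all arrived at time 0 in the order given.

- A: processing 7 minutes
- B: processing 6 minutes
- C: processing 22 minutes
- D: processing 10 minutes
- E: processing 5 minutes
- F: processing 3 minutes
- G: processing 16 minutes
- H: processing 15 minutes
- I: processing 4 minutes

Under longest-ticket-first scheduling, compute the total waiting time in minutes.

488

LPT (decreasing processing time): C G H D A B E I F.
C: waits 0, runs 0→22
G: waits 22, runs 22→38
H: waits 38, runs 38→53
D: waits 53, runs 53→63
A: waits 63, runs 63→70
B: waits 70, runs 70→76
E: waits 76, runs 76→81
I: waits 81, runs 81→85
F: waits 85, runs 85→88
Sum = 0+22+38+53+63+70+76+81+85 = 488.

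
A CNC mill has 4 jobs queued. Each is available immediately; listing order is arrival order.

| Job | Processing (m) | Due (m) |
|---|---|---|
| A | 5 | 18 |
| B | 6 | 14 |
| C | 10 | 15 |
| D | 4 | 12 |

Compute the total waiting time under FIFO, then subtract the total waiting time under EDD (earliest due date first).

FIFO (arrival order): A B C D.
A: waits 0, runs 0→5
B: waits 5, runs 5→11
C: waits 11, runs 11→21
D: waits 21, runs 21→25
Sum = 0+5+11+21 = 37.
EDD (increasing due date): D B C A.
D: waits 0, runs 0→4
B: waits 4, runs 4→10
C: waits 10, runs 10→20
A: waits 20, runs 20→25
Sum = 0+4+10+20 = 34.
Difference = 37 − 34 = 3.

3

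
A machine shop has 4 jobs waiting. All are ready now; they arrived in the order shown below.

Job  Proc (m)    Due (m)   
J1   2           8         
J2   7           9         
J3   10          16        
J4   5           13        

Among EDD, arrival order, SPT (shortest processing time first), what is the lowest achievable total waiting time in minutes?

23

EDD (increasing due date): J1 J2 J4 J3.
J1: waits 0, runs 0→2
J2: waits 2, runs 2→9
J4: waits 9, runs 9→14
J3: waits 14, runs 14→24
Sum = 0+2+9+14 = 25.
FIFO (arrival order): J1 J2 J3 J4.
J1: waits 0, runs 0→2
J2: waits 2, runs 2→9
J3: waits 9, runs 9→19
J4: waits 19, runs 19→24
Sum = 0+2+9+19 = 30.
SPT (increasing processing time): J1 J4 J2 J3.
J1: waits 0, runs 0→2
J4: waits 2, runs 2→7
J2: waits 7, runs 7→14
J3: waits 14, runs 14→24
Sum = 0+2+7+14 = 23.
EDD 25, FIFO 30, SPT 23 → minimum 23.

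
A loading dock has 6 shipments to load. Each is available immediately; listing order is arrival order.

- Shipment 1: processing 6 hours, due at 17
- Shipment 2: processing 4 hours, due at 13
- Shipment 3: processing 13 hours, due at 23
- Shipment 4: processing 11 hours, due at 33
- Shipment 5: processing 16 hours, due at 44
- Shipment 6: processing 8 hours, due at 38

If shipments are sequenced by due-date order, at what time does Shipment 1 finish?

10

EDD (increasing due date): Shipment 2 Shipment 1 Shipment 3 Shipment 4 Shipment 6 Shipment 5.
Shipment 2: 0→4
Shipment 1: 4→10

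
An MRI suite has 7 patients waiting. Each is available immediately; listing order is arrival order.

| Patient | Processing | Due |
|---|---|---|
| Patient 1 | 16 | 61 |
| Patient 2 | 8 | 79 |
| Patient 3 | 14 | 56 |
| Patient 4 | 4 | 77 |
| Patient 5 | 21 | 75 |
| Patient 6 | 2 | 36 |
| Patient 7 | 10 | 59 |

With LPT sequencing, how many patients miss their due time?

2

LPT (decreasing processing time): Patient 5 Patient 1 Patient 3 Patient 7 Patient 2 Patient 4 Patient 6.
Patient 5: 0→21, due 75, tardiness 0
Patient 1: 21→37, due 61, tardiness 0
Patient 3: 37→51, due 56, tardiness 0
Patient 7: 51→61, due 59, tardiness 2
Patient 2: 61→69, due 79, tardiness 0
Patient 4: 69→73, due 77, tardiness 0
Patient 6: 73→75, due 36, tardiness 39
Late patients: 2.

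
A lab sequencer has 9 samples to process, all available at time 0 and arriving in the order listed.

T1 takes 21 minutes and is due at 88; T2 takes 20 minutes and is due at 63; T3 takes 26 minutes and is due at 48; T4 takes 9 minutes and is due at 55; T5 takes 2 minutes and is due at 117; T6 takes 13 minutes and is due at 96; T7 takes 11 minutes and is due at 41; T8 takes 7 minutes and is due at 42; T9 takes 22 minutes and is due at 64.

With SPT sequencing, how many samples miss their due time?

SPT (increasing processing time): T5 T8 T4 T7 T6 T2 T1 T9 T3.
T5: 0→2, due 117, tardiness 0
T8: 2→9, due 42, tardiness 0
T4: 9→18, due 55, tardiness 0
T7: 18→29, due 41, tardiness 0
T6: 29→42, due 96, tardiness 0
T2: 42→62, due 63, tardiness 0
T1: 62→83, due 88, tardiness 0
T9: 83→105, due 64, tardiness 41
T3: 105→131, due 48, tardiness 83
Late samples: 2.

2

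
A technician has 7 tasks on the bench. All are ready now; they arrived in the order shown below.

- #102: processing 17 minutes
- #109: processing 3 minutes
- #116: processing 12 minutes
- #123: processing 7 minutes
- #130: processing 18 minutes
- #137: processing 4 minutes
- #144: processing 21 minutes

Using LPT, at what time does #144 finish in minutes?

21

LPT (decreasing processing time): #144 #130 #102 #116 #123 #137 #109.
#144: 0→21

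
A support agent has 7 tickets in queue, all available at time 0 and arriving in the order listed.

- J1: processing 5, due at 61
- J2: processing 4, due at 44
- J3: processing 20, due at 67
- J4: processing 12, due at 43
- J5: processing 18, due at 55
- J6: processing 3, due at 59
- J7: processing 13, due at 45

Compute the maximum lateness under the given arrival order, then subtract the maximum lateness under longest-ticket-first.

FIFO (arrival order): J1 J2 J3 J4 J5 J6 J7.
J1: 0→5, due 61, lateness -56
J2: 5→9, due 44, lateness -35
J3: 9→29, due 67, lateness -38
J4: 29→41, due 43, lateness -2
J5: 41→59, due 55, lateness 4
J6: 59→62, due 59, lateness 3
J7: 62→75, due 45, lateness 30
Maximum = 30.
LPT (decreasing processing time): J3 J5 J7 J4 J1 J2 J6.
J3: 0→20, due 67, lateness -47
J5: 20→38, due 55, lateness -17
J7: 38→51, due 45, lateness 6
J4: 51→63, due 43, lateness 20
J1: 63→68, due 61, lateness 7
J2: 68→72, due 44, lateness 28
J6: 72→75, due 59, lateness 16
Maximum = 28.
Difference = 30 − 28 = 2.

2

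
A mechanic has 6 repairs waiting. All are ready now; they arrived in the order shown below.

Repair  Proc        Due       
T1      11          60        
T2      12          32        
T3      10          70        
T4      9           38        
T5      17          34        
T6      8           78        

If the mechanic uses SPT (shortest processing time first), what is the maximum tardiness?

SPT (increasing processing time): T6 T4 T3 T1 T2 T5.
T6: 0→8, due 78, tardiness 0
T4: 8→17, due 38, tardiness 0
T3: 17→27, due 70, tardiness 0
T1: 27→38, due 60, tardiness 0
T2: 38→50, due 32, tardiness 18
T5: 50→67, due 34, tardiness 33
Maximum = 33.

33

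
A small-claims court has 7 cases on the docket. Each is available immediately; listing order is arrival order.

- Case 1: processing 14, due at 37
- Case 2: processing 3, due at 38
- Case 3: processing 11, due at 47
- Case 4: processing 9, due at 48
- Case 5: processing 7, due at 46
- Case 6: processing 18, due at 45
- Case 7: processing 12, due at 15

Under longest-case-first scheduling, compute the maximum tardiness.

36

LPT (decreasing processing time): Case 6 Case 1 Case 7 Case 3 Case 4 Case 5 Case 2.
Case 6: 0→18, due 45, tardiness 0
Case 1: 18→32, due 37, tardiness 0
Case 7: 32→44, due 15, tardiness 29
Case 3: 44→55, due 47, tardiness 8
Case 4: 55→64, due 48, tardiness 16
Case 5: 64→71, due 46, tardiness 25
Case 2: 71→74, due 38, tardiness 36
Maximum = 36.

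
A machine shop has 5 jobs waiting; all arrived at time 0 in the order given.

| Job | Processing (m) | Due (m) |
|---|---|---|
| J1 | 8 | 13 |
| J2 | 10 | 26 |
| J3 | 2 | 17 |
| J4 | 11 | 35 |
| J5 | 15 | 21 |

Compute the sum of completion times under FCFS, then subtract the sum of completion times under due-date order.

FIFO (arrival order): J1 J2 J3 J4 J5.
J1: 0→8
J2: 8→18
J3: 18→20
J4: 20→31
J5: 31→46
Sum = 8+18+20+31+46 = 123.
EDD (increasing due date): J1 J3 J5 J2 J4.
J1: 0→8
J3: 8→10
J5: 10→25
J2: 25→35
J4: 35→46
Sum = 8+10+25+35+46 = 124.
Difference = 123 − 124 = -1.

-1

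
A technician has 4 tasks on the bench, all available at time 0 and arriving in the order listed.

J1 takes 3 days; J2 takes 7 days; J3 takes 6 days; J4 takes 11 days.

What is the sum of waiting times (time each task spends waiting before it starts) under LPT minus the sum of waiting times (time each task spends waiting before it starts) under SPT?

LPT (decreasing processing time): J4 J2 J3 J1.
J4: waits 0, runs 0→11
J2: waits 11, runs 11→18
J3: waits 18, runs 18→24
J1: waits 24, runs 24→27
Sum = 0+11+18+24 = 53.
SPT (increasing processing time): J1 J3 J2 J4.
J1: waits 0, runs 0→3
J3: waits 3, runs 3→9
J2: waits 9, runs 9→16
J4: waits 16, runs 16→27
Sum = 0+3+9+16 = 28.
Difference = 53 − 28 = 25.

25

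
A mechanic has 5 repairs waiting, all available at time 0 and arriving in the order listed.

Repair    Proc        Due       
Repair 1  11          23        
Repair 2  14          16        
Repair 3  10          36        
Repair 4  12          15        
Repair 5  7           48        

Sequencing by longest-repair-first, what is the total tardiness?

LPT (decreasing processing time): Repair 2 Repair 4 Repair 1 Repair 3 Repair 5.
Repair 2: 0→14, due 16, tardiness 0
Repair 4: 14→26, due 15, tardiness 11
Repair 1: 26→37, due 23, tardiness 14
Repair 3: 37→47, due 36, tardiness 11
Repair 5: 47→54, due 48, tardiness 6
Sum = 0+11+14+11+6 = 42.

42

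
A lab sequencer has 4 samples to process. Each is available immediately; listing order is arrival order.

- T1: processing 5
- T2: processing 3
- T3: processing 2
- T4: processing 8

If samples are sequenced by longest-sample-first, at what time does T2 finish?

16

LPT (decreasing processing time): T4 T1 T2 T3.
T4: 0→8
T1: 8→13
T2: 13→16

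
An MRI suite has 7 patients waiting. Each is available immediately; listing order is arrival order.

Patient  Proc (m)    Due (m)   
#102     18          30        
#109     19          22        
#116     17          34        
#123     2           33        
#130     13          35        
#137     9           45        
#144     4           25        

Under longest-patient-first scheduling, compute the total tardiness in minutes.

LPT (decreasing processing time): #109 #102 #116 #130 #137 #144 #123.
#109: 0→19, due 22, tardiness 0
#102: 19→37, due 30, tardiness 7
#116: 37→54, due 34, tardiness 20
#130: 54→67, due 35, tardiness 32
#137: 67→76, due 45, tardiness 31
#144: 76→80, due 25, tardiness 55
#123: 80→82, due 33, tardiness 49
Sum = 0+7+20+32+31+55+49 = 194.

194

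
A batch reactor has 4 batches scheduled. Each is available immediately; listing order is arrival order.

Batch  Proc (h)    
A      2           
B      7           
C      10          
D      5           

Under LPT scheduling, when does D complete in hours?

22

LPT (decreasing processing time): C B D A.
C: 0→10
B: 10→17
D: 17→22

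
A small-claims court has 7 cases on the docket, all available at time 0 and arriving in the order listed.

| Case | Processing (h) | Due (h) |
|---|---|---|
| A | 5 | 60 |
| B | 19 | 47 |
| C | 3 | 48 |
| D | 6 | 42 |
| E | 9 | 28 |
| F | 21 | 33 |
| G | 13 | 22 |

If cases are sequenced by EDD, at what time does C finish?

71

EDD (increasing due date): G E F D B C A.
G: 0→13
E: 13→22
F: 22→43
D: 43→49
B: 49→68
C: 68→71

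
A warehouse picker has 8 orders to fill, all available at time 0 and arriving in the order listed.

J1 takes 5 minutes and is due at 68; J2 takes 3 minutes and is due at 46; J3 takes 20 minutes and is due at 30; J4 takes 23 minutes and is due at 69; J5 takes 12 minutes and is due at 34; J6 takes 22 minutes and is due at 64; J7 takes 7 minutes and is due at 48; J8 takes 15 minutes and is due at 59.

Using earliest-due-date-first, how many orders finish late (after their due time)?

3

EDD (increasing due date): J3 J5 J2 J7 J8 J6 J1 J4.
J3: 0→20, due 30, tardiness 0
J5: 20→32, due 34, tardiness 0
J2: 32→35, due 46, tardiness 0
J7: 35→42, due 48, tardiness 0
J8: 42→57, due 59, tardiness 0
J6: 57→79, due 64, tardiness 15
J1: 79→84, due 68, tardiness 16
J4: 84→107, due 69, tardiness 38
Late orders: 3.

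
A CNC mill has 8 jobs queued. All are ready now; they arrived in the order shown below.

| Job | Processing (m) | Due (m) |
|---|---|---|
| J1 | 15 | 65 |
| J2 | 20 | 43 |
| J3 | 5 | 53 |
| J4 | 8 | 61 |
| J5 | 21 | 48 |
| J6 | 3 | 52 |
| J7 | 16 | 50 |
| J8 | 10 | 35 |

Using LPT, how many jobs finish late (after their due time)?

6

LPT (decreasing processing time): J5 J2 J7 J1 J8 J4 J3 J6.
J5: 0→21, due 48, tardiness 0
J2: 21→41, due 43, tardiness 0
J7: 41→57, due 50, tardiness 7
J1: 57→72, due 65, tardiness 7
J8: 72→82, due 35, tardiness 47
J4: 82→90, due 61, tardiness 29
J3: 90→95, due 53, tardiness 42
J6: 95→98, due 52, tardiness 46
Late jobs: 6.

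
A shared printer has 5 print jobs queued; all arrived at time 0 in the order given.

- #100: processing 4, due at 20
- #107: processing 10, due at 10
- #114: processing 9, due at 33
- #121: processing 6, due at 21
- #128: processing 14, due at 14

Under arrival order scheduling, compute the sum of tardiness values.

41

FIFO (arrival order): #100 #107 #114 #121 #128.
#100: 0→4, due 20, tardiness 0
#107: 4→14, due 10, tardiness 4
#114: 14→23, due 33, tardiness 0
#121: 23→29, due 21, tardiness 8
#128: 29→43, due 14, tardiness 29
Sum = 0+4+0+8+29 = 41.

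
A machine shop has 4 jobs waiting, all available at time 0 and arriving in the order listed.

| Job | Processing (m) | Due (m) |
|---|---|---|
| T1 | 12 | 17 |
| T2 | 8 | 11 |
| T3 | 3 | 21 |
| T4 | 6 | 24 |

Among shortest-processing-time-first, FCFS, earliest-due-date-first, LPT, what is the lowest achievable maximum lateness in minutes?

SPT (increasing processing time): T3 T4 T2 T1.
T3: 0→3, due 21, lateness -18
T4: 3→9, due 24, lateness -15
T2: 9→17, due 11, lateness 6
T1: 17→29, due 17, lateness 12
Maximum = 12.
FIFO (arrival order): T1 T2 T3 T4.
T1: 0→12, due 17, lateness -5
T2: 12→20, due 11, lateness 9
T3: 20→23, due 21, lateness 2
T4: 23→29, due 24, lateness 5
Maximum = 9.
EDD (increasing due date): T2 T1 T3 T4.
T2: 0→8, due 11, lateness -3
T1: 8→20, due 17, lateness 3
T3: 20→23, due 21, lateness 2
T4: 23→29, due 24, lateness 5
Maximum = 5.
LPT (decreasing processing time): T1 T2 T4 T3.
T1: 0→12, due 17, lateness -5
T2: 12→20, due 11, lateness 9
T4: 20→26, due 24, lateness 2
T3: 26→29, due 21, lateness 8
Maximum = 9.
SPT 12, FIFO 9, EDD 5, LPT 9 → minimum 5.

5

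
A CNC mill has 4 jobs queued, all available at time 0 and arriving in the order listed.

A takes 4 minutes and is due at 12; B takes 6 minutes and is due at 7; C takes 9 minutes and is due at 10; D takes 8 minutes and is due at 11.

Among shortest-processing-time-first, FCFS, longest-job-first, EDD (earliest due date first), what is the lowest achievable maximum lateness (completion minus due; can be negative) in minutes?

15

SPT (increasing processing time): A B D C.
A: 0→4, due 12, lateness -8
B: 4→10, due 7, lateness 3
D: 10→18, due 11, lateness 7
C: 18→27, due 10, lateness 17
Maximum = 17.
FIFO (arrival order): A B C D.
A: 0→4, due 12, lateness -8
B: 4→10, due 7, lateness 3
C: 10→19, due 10, lateness 9
D: 19→27, due 11, lateness 16
Maximum = 16.
LPT (decreasing processing time): C D B A.
C: 0→9, due 10, lateness -1
D: 9→17, due 11, lateness 6
B: 17→23, due 7, lateness 16
A: 23→27, due 12, lateness 15
Maximum = 16.
EDD (increasing due date): B C D A.
B: 0→6, due 7, lateness -1
C: 6→15, due 10, lateness 5
D: 15→23, due 11, lateness 12
A: 23→27, due 12, lateness 15
Maximum = 15.
SPT 17, FIFO 16, LPT 16, EDD 15 → minimum 15.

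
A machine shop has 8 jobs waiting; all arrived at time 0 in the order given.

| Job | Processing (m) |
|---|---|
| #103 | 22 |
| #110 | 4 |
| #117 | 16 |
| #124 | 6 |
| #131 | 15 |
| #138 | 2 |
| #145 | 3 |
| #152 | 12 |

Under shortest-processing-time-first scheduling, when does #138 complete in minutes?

SPT (increasing processing time): #138 #145 #110 #124 #152 #131 #117 #103.
#138: 0→2

2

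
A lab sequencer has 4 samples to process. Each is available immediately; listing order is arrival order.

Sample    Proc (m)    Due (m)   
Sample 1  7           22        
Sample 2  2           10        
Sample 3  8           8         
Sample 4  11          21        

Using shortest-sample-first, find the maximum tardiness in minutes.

SPT (increasing processing time): Sample 2 Sample 1 Sample 3 Sample 4.
Sample 2: 0→2, due 10, tardiness 0
Sample 1: 2→9, due 22, tardiness 0
Sample 3: 9→17, due 8, tardiness 9
Sample 4: 17→28, due 21, tardiness 7
Maximum = 9.

9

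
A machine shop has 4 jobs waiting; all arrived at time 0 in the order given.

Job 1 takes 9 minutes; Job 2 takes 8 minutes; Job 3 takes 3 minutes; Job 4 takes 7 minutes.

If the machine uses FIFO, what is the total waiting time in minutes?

46

FIFO (arrival order): Job 1 Job 2 Job 3 Job 4.
Job 1: waits 0, runs 0→9
Job 2: waits 9, runs 9→17
Job 3: waits 17, runs 17→20
Job 4: waits 20, runs 20→27
Sum = 0+9+17+20 = 46.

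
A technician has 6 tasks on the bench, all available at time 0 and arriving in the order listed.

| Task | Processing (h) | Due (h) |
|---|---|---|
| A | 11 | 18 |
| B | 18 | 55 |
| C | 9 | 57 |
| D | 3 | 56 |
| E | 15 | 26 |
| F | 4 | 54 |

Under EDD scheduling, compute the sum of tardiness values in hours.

3

EDD (increasing due date): A E F B D C.
A: 0→11, due 18, tardiness 0
E: 11→26, due 26, tardiness 0
F: 26→30, due 54, tardiness 0
B: 30→48, due 55, tardiness 0
D: 48→51, due 56, tardiness 0
C: 51→60, due 57, tardiness 3
Sum = 0+0+0+0+0+3 = 3.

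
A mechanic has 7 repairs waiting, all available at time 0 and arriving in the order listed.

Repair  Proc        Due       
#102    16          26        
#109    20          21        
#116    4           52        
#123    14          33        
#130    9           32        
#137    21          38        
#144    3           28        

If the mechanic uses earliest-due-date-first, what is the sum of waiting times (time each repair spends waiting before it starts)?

288

EDD (increasing due date): #109 #102 #144 #130 #123 #137 #116.
#109: waits 0, runs 0→20
#102: waits 20, runs 20→36
#144: waits 36, runs 36→39
#130: waits 39, runs 39→48
#123: waits 48, runs 48→62
#137: waits 62, runs 62→83
#116: waits 83, runs 83→87
Sum = 0+20+36+39+48+62+83 = 288.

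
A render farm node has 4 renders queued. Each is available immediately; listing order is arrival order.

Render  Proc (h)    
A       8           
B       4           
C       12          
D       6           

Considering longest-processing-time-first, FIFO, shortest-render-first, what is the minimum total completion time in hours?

62

LPT (decreasing processing time): C A D B.
C: 0→12
A: 12→20
D: 20→26
B: 26→30
Sum = 12+20+26+30 = 88.
FIFO (arrival order): A B C D.
A: 0→8
B: 8→12
C: 12→24
D: 24→30
Sum = 8+12+24+30 = 74.
SPT (increasing processing time): B D A C.
B: 0→4
D: 4→10
A: 10→18
C: 18→30
Sum = 4+10+18+30 = 62.
LPT 88, FIFO 74, SPT 62 → minimum 62.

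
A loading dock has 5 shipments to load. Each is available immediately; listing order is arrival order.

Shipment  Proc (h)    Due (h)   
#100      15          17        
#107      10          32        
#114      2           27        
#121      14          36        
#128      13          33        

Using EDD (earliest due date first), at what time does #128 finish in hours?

EDD (increasing due date): #100 #114 #107 #128 #121.
#100: 0→15
#114: 15→17
#107: 17→27
#128: 27→40

40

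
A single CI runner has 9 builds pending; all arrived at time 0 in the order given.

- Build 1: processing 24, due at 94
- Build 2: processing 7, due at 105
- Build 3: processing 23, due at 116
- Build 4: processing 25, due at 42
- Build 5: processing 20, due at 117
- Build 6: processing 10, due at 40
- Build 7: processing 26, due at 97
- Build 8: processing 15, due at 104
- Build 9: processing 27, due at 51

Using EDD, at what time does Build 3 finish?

157

EDD (increasing due date): Build 6 Build 4 Build 9 Build 1 Build 7 Build 8 Build 2 Build 3 Build 5.
Build 6: 0→10
Build 4: 10→35
Build 9: 35→62
Build 1: 62→86
Build 7: 86→112
Build 8: 112→127
Build 2: 127→134
Build 3: 134→157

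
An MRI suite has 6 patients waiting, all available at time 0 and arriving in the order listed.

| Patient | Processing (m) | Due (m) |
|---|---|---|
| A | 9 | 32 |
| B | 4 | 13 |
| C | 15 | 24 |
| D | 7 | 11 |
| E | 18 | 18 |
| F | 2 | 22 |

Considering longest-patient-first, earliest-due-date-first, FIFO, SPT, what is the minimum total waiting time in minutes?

80

LPT (decreasing processing time): E C A D B F.
E: waits 0, runs 0→18
C: waits 18, runs 18→33
A: waits 33, runs 33→42
D: waits 42, runs 42→49
B: waits 49, runs 49→53
F: waits 53, runs 53→55
Sum = 0+18+33+42+49+53 = 195.
EDD (increasing due date): D B E F C A.
D: waits 0, runs 0→7
B: waits 7, runs 7→11
E: waits 11, runs 11→29
F: waits 29, runs 29→31
C: waits 31, runs 31→46
A: waits 46, runs 46→55
Sum = 0+7+11+29+31+46 = 124.
FIFO (arrival order): A B C D E F.
A: waits 0, runs 0→9
B: waits 9, runs 9→13
C: waits 13, runs 13→28
D: waits 28, runs 28→35
E: waits 35, runs 35→53
F: waits 53, runs 53→55
Sum = 0+9+13+28+35+53 = 138.
SPT (increasing processing time): F B D A C E.
F: waits 0, runs 0→2
B: waits 2, runs 2→6
D: waits 6, runs 6→13
A: waits 13, runs 13→22
C: waits 22, runs 22→37
E: waits 37, runs 37→55
Sum = 0+2+6+13+22+37 = 80.
LPT 195, EDD 124, FIFO 138, SPT 80 → minimum 80.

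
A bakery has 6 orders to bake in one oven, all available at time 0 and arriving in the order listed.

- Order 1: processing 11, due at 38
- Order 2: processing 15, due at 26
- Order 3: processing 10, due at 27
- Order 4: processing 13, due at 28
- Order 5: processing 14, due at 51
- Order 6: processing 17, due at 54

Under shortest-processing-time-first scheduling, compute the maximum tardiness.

37

SPT (increasing processing time): Order 3 Order 1 Order 4 Order 5 Order 2 Order 6.
Order 3: 0→10, due 27, tardiness 0
Order 1: 10→21, due 38, tardiness 0
Order 4: 21→34, due 28, tardiness 6
Order 5: 34→48, due 51, tardiness 0
Order 2: 48→63, due 26, tardiness 37
Order 6: 63→80, due 54, tardiness 26
Maximum = 37.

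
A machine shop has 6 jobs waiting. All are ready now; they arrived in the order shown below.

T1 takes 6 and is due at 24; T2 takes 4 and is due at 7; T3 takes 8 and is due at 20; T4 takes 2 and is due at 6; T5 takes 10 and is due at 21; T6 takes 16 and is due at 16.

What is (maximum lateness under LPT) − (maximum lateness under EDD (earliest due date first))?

18

LPT (decreasing processing time): T6 T5 T3 T1 T2 T4.
T6: 0→16, due 16, lateness 0
T5: 16→26, due 21, lateness 5
T3: 26→34, due 20, lateness 14
T1: 34→40, due 24, lateness 16
T2: 40→44, due 7, lateness 37
T4: 44→46, due 6, lateness 40
Maximum = 40.
EDD (increasing due date): T4 T2 T6 T3 T5 T1.
T4: 0→2, due 6, lateness -4
T2: 2→6, due 7, lateness -1
T6: 6→22, due 16, lateness 6
T3: 22→30, due 20, lateness 10
T5: 30→40, due 21, lateness 19
T1: 40→46, due 24, lateness 22
Maximum = 22.
Difference = 40 − 22 = 18.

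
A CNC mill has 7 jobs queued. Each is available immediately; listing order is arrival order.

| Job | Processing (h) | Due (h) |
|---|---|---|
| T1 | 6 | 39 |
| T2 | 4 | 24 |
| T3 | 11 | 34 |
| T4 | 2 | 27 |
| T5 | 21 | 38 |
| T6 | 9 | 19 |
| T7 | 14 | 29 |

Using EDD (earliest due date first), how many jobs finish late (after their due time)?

EDD (increasing due date): T6 T2 T4 T7 T3 T5 T1.
T6: 0→9, due 19, tardiness 0
T2: 9→13, due 24, tardiness 0
T4: 13→15, due 27, tardiness 0
T7: 15→29, due 29, tardiness 0
T3: 29→40, due 34, tardiness 6
T5: 40→61, due 38, tardiness 23
T1: 61→67, due 39, tardiness 28
Late jobs: 3.

3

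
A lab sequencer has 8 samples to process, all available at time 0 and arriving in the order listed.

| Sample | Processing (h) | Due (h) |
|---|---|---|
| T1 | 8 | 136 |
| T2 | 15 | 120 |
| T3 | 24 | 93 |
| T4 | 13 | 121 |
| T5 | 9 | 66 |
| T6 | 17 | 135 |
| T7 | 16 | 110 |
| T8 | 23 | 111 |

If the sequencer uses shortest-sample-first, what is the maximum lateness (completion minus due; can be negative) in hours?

32

SPT (increasing processing time): T1 T5 T4 T2 T7 T6 T8 T3.
T1: 0→8, due 136, lateness -128
T5: 8→17, due 66, lateness -49
T4: 17→30, due 121, lateness -91
T2: 30→45, due 120, lateness -75
T7: 45→61, due 110, lateness -49
T6: 61→78, due 135, lateness -57
T8: 78→101, due 111, lateness -10
T3: 101→125, due 93, lateness 32
Maximum = 32.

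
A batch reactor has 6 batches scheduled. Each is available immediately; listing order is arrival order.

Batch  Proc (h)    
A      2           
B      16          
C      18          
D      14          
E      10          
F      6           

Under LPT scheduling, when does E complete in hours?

58

LPT (decreasing processing time): C B D E F A.
C: 0→18
B: 18→34
D: 34→48
E: 48→58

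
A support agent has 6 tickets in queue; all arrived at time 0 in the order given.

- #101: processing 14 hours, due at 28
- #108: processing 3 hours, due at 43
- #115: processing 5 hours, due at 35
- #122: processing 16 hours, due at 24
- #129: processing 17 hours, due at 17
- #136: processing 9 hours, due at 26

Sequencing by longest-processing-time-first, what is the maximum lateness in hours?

LPT (decreasing processing time): #129 #122 #101 #136 #115 #108.
#129: 0→17, due 17, lateness 0
#122: 17→33, due 24, lateness 9
#101: 33→47, due 28, lateness 19
#136: 47→56, due 26, lateness 30
#115: 56→61, due 35, lateness 26
#108: 61→64, due 43, lateness 21
Maximum = 30.

30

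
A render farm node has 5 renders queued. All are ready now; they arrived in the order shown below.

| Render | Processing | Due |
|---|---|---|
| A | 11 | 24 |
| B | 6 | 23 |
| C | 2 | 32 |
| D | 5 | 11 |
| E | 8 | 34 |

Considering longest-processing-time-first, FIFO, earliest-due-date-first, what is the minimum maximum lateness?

LPT (decreasing processing time): A E B D C.
A: 0→11, due 24, lateness -13
E: 11→19, due 34, lateness -15
B: 19→25, due 23, lateness 2
D: 25→30, due 11, lateness 19
C: 30→32, due 32, lateness 0
Maximum = 19.
FIFO (arrival order): A B C D E.
A: 0→11, due 24, lateness -13
B: 11→17, due 23, lateness -6
C: 17→19, due 32, lateness -13
D: 19→24, due 11, lateness 13
E: 24→32, due 34, lateness -2
Maximum = 13.
EDD (increasing due date): D B A C E.
D: 0→5, due 11, lateness -6
B: 5→11, due 23, lateness -12
A: 11→22, due 24, lateness -2
C: 22→24, due 32, lateness -8
E: 24→32, due 34, lateness -2
Maximum = -2.
LPT 19, FIFO 13, EDD -2 → minimum -2.

-2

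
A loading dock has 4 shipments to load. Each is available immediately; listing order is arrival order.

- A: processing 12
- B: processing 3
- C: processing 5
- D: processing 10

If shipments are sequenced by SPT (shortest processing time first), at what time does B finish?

3

SPT (increasing processing time): B C D A.
B: 0→3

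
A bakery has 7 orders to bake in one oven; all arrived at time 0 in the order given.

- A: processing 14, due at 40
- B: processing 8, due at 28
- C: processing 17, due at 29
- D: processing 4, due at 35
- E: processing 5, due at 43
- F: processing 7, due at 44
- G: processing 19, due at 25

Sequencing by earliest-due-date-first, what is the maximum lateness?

EDD (increasing due date): G B C D A E F.
G: 0→19, due 25, lateness -6
B: 19→27, due 28, lateness -1
C: 27→44, due 29, lateness 15
D: 44→48, due 35, lateness 13
A: 48→62, due 40, lateness 22
E: 62→67, due 43, lateness 24
F: 67→74, due 44, lateness 30
Maximum = 30.

30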